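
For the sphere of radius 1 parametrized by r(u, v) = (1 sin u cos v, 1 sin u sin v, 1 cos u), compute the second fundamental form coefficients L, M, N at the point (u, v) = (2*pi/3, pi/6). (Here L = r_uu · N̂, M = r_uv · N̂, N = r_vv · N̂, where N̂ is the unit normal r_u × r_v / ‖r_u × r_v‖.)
L = -1;  M = 0;  N = -3/4

Compute the unit normal N̂(u, v) = (sin(u)^2*cos(v)/Abs(sin(u)), sin(u)^2*sin(v)/Abs(sin(u)), sin(2*u)/(2*Abs(sin(u)))), and the second partials r_uu, r_uv, r_vv. Take dot products:
  L(u, v) = r_uu · N̂ = -sin(u)/Abs(sin(u)),
  M(u, v) = r_uv · N̂ = 0,
  N(u, v) = r_vv · N̂ = -sin(u)^3/Abs(sin(u)).
Evaluating at (u, v) = (2*pi/3, pi/6):
  L = -1, M = 0, N = -3/4.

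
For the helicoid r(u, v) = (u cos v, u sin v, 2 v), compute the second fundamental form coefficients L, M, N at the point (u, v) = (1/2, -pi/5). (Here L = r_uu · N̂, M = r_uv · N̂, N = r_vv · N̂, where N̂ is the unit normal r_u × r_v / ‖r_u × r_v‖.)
L = 0;  M = -4*sqrt(17)/17;  N = 0

Compute the unit normal N̂(u, v) = (2*sin(v)/sqrt(u^2 + 4), -2*cos(v)/sqrt(u^2 + 4), u/sqrt(u^2 + 4)), and the second partials r_uu, r_uv, r_vv. Take dot products:
  L(u, v) = r_uu · N̂ = 0,
  M(u, v) = r_uv · N̂ = -2/sqrt(u^2 + 4),
  N(u, v) = r_vv · N̂ = 0.
Evaluating at (u, v) = (1/2, -pi/5):
  L = 0, M = -4*sqrt(17)/17, N = 0.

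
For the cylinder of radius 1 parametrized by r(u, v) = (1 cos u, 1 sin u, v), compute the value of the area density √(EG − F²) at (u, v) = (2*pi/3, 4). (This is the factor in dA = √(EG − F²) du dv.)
√(EG − F²)|_{(2*pi/3, 4)} = 1

E = 1, F = 0, G = 1, so EG − F² = 1. Taking the positive square root: √(EG − F²) = 1. At (u, v) = (2*pi/3, 4): 1.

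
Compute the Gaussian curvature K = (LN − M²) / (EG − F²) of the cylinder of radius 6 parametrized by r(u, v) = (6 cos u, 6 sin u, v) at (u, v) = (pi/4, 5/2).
K = 0

Coefficients of the first fundamental form: E = 36, F = 0, G = 1.
Coefficients of the second fundamental form: L = -6, M = 0, N = 0.
Assemble K = (LN − M²)/(EG − F²) = 0. At (u, v) = (pi/4, 5/2): K = 0.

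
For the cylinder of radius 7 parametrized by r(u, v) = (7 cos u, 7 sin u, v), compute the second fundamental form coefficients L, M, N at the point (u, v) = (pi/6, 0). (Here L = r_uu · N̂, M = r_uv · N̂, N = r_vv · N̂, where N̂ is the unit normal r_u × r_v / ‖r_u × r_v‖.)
L = -7;  M = 0;  N = 0

Compute the unit normal N̂(u, v) = (cos(u), sin(u), 0), and the second partials r_uu, r_uv, r_vv. Take dot products:
  L(u, v) = r_uu · N̂ = -7,
  M(u, v) = r_uv · N̂ = 0,
  N(u, v) = r_vv · N̂ = 0.
Evaluating at (u, v) = (pi/6, 0):
  L = -7, M = 0, N = 0.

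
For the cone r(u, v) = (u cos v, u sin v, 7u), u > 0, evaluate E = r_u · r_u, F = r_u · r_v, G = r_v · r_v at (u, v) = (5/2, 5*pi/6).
E = 50;  F = 0;  G = 25/4

Partials: r_u = (cos(v), sin(v), 7), r_v = (-u*sin(v), u*cos(v), 0). As functions of (u, v):
  E = r_u · r_u = 50,
  F = r_u · r_v = 0,
  G = r_v · r_v = u^2.
Evaluating at (u, v) = (5/2, 5*pi/6): E = 50, F = 0, G = 25/4.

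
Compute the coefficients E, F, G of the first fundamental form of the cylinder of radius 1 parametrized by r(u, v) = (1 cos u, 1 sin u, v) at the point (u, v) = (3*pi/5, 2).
E = 1;  F = 0;  G = 1

Partials: r_u = (-sin(u), cos(u), 0), r_v = (0, 0, 1). As functions of (u, v):
  E = r_u · r_u = 1,
  F = r_u · r_v = 0,
  G = r_v · r_v = 1.
Evaluating at (u, v) = (3*pi/5, 2): E = 1, F = 0, G = 1.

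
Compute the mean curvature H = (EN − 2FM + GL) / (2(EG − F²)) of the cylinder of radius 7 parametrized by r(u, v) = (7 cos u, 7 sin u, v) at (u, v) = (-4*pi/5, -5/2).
H = -1/14

With E = 49, F = 0, G = 1, L = -7, M = 0, N = 0, assemble
  H = (EN − 2FM + GL) / (2(EG − F²)) = -1/14.
At (u, v) = (-4*pi/5, -5/2): H = -1/14.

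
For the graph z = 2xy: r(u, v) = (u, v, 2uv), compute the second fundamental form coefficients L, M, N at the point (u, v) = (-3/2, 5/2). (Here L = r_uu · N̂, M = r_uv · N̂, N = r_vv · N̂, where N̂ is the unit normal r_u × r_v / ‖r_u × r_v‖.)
L = 0;  M = 2*sqrt(35)/35;  N = 0

Compute the unit normal N̂(u, v) = (-2*v/sqrt(4*u^2 + 4*v^2 + 1), -2*u/sqrt(4*u^2 + 4*v^2 + 1), 1/sqrt(4*u^2 + 4*v^2 + 1)), and the second partials r_uu, r_uv, r_vv. Take dot products:
  L(u, v) = r_uu · N̂ = 0,
  M(u, v) = r_uv · N̂ = 2/sqrt(4*u^2 + 4*v^2 + 1),
  N(u, v) = r_vv · N̂ = 0.
Evaluating at (u, v) = (-3/2, 5/2):
  L = 0, M = 2*sqrt(35)/35, N = 0.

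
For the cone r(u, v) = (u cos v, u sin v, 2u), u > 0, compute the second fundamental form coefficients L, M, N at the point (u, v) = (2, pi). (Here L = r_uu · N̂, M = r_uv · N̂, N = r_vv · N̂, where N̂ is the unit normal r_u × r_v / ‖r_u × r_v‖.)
L = 0;  M = 0;  N = 4*sqrt(5)/5

Compute the unit normal N̂(u, v) = (-2*sqrt(5)*u*cos(v)/(5*Abs(u)), -2*sqrt(5)*u*sin(v)/(5*Abs(u)), sqrt(5)*u/(5*Abs(u))), and the second partials r_uu, r_uv, r_vv. Take dot products:
  L(u, v) = r_uu · N̂ = 0,
  M(u, v) = r_uv · N̂ = 0,
  N(u, v) = r_vv · N̂ = 2*sqrt(5)*u^2/(5*Abs(u)).
Evaluating at (u, v) = (2, pi):
  L = 0, M = 0, N = 4*sqrt(5)/5.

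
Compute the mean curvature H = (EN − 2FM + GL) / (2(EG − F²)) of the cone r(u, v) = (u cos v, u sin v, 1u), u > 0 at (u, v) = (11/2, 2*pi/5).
H = sqrt(2)/22

With E = 2, F = 0, G = u^2, L = 0, M = 0, N = sqrt(2)*u^2/(2*Abs(u)), assemble
  H = (EN − 2FM + GL) / (2(EG − F²)) = sqrt(2)/(4*Abs(u)).
At (u, v) = (11/2, 2*pi/5): H = sqrt(2)/22.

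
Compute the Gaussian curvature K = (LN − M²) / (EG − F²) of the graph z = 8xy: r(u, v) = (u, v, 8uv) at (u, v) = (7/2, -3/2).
K = -64/863041

Coefficients of the first fundamental form: E = 64*v^2 + 1, F = 64*u*v, G = 64*u^2 + 1.
Coefficients of the second fundamental form: L = 0, M = 8/sqrt(64*u^2 + 64*v^2 + 1), N = 0.
Assemble K = (LN − M²)/(EG − F²) = -64/(4096*u^4 + 8192*u^2*v^2 + 128*u^2 + 4096*v^4 + 128*v^2 + 1). At (u, v) = (7/2, -3/2): K = -64/863041.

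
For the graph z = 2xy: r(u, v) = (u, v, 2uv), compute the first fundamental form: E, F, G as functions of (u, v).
E = 4*v^2 + 1;  F = 4*u*v;  G = 4*u^2 + 1

Compute partials: r_u = (1, 0, 2*v), r_v = (0, 1, 2*u). Then
  E = r_u · r_u = 4*v^2 + 1,
  F = r_u · r_v = 4*u*v,
  G = r_v · r_v = 4*u^2 + 1.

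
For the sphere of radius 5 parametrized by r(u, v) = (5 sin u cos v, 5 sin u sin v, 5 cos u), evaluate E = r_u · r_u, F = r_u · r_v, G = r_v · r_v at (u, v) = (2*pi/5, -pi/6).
E = 25;  F = 0;  G = 25*sqrt(5)/8 + 125/8

Partials: r_u = (5*cos(u)*cos(v), 5*sin(v)*cos(u), -5*sin(u)), r_v = (-5*sin(u)*sin(v), 5*sin(u)*cos(v), 0). As functions of (u, v):
  E = r_u · r_u = 25,
  F = r_u · r_v = 0,
  G = r_v · r_v = 25*sin(u)^2.
Evaluating at (u, v) = (2*pi/5, -pi/6): E = 25, F = 0, G = 25*sqrt(5)/8 + 125/8.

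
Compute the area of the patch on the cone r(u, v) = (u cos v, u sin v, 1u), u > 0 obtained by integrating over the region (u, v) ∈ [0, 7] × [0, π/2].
Area = 49*sqrt(2)*pi/4

Area = ∫∫ √(EG − F²) du dv with √(EG − F²) = sqrt(2)*Abs(u). Integrating over [0, 7] × [0, π/2] gives 49*sqrt(2)*pi/4.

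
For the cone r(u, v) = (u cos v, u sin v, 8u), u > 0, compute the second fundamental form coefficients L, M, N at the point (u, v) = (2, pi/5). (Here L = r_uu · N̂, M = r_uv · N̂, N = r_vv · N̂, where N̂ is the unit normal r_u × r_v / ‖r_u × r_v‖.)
L = 0;  M = 0;  N = 16*sqrt(65)/65

Compute the unit normal N̂(u, v) = (-8*sqrt(65)*u*cos(v)/(65*Abs(u)), -8*sqrt(65)*u*sin(v)/(65*Abs(u)), sqrt(65)*u/(65*Abs(u))), and the second partials r_uu, r_uv, r_vv. Take dot products:
  L(u, v) = r_uu · N̂ = 0,
  M(u, v) = r_uv · N̂ = 0,
  N(u, v) = r_vv · N̂ = 8*sqrt(65)*u^2/(65*Abs(u)).
Evaluating at (u, v) = (2, pi/5):
  L = 0, M = 0, N = 16*sqrt(65)/65.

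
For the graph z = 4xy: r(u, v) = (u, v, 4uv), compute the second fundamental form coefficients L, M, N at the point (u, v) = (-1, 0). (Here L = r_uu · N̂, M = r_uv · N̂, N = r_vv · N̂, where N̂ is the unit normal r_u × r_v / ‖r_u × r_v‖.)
L = 0;  M = 4*sqrt(17)/17;  N = 0

Compute the unit normal N̂(u, v) = (-4*v/sqrt(16*u^2 + 16*v^2 + 1), -4*u/sqrt(16*u^2 + 16*v^2 + 1), 1/sqrt(16*u^2 + 16*v^2 + 1)), and the second partials r_uu, r_uv, r_vv. Take dot products:
  L(u, v) = r_uu · N̂ = 0,
  M(u, v) = r_uv · N̂ = 4/sqrt(16*u^2 + 16*v^2 + 1),
  N(u, v) = r_vv · N̂ = 0.
Evaluating at (u, v) = (-1, 0):
  L = 0, M = 4*sqrt(17)/17, N = 0.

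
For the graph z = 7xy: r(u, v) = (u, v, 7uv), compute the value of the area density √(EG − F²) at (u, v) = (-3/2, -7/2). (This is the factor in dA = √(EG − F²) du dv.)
√(EG − F²)|_{(-3/2, -7/2)} = sqrt(2846)/2

E = 49*v^2 + 1, F = 49*u*v, G = 49*u^2 + 1, so EG − F² = 49*u^2 + 49*v^2 + 1. Taking the positive square root: √(EG − F²) = sqrt(49*u^2 + 49*v^2 + 1). At (u, v) = (-3/2, -7/2): sqrt(2846)/2.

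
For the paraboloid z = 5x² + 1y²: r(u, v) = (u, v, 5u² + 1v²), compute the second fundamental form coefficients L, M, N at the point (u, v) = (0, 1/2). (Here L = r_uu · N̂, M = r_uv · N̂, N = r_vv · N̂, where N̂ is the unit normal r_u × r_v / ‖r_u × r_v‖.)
L = 5*sqrt(2);  M = 0;  N = sqrt(2)

Compute the unit normal N̂(u, v) = (-10*u/sqrt(100*u^2 + 4*v^2 + 1), -2*v/sqrt(100*u^2 + 4*v^2 + 1), 1/sqrt(100*u^2 + 4*v^2 + 1)), and the second partials r_uu, r_uv, r_vv. Take dot products:
  L(u, v) = r_uu · N̂ = 10/sqrt(100*u^2 + 4*v^2 + 1),
  M(u, v) = r_uv · N̂ = 0,
  N(u, v) = r_vv · N̂ = 2/sqrt(100*u^2 + 4*v^2 + 1).
Evaluating at (u, v) = (0, 1/2):
  L = 5*sqrt(2), M = 0, N = sqrt(2).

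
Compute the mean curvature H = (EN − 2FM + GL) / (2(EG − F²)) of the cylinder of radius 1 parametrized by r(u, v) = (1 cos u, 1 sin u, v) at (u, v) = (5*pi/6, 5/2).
H = -1/2

With E = 1, F = 0, G = 1, L = -1, M = 0, N = 0, assemble
  H = (EN − 2FM + GL) / (2(EG − F²)) = -1/2.
At (u, v) = (5*pi/6, 5/2): H = -1/2.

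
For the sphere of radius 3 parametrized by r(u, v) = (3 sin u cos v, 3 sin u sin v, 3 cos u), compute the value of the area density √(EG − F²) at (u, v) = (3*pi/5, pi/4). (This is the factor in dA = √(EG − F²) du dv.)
√(EG − F²)|_{(3*pi/5, pi/4)} = 9*sqrt(2*sqrt(5) + 10)/4

E = 9, F = 0, G = 9*sin(u)^2, so EG − F² = 81*sin(u)^2. Taking the positive square root: √(EG − F²) = 9*Abs(sin(u)). At (u, v) = (3*pi/5, pi/4): 9*sqrt(2*sqrt(5) + 10)/4.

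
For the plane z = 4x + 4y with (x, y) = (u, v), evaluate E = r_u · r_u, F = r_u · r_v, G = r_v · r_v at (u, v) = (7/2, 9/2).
E = 17;  F = 16;  G = 17

Partials: r_u = (1, 0, 4), r_v = (0, 1, 4). As functions of (u, v):
  E = r_u · r_u = 17,
  F = r_u · r_v = 16,
  G = r_v · r_v = 17.
Evaluating at (u, v) = (7/2, 9/2): E = 17, F = 16, G = 17.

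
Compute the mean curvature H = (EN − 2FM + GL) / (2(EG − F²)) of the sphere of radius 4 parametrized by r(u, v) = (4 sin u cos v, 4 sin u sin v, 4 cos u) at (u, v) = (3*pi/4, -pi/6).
H = -1/4

With E = 16, F = 0, G = 16*sin(u)^2, L = -4*sin(u)/Abs(sin(u)), M = 0, N = -4*sin(u)^3/Abs(sin(u)), assemble
  H = (EN − 2FM + GL) / (2(EG − F²)) = -sin(u)/(4*Abs(sin(u))).
At (u, v) = (3*pi/4, -pi/6): H = -1/4.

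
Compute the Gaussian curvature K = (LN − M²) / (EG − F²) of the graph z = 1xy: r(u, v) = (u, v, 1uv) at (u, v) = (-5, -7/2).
K = -16/23409

Coefficients of the first fundamental form: E = v^2 + 1, F = u*v, G = u^2 + 1.
Coefficients of the second fundamental form: L = 0, M = 1/sqrt(u^2 + v^2 + 1), N = 0.
Assemble K = (LN − M²)/(EG − F²) = 1/((u^2*v^2 - (u^2 + 1)*(v^2 + 1))*(u^2 + v^2 + 1)). At (u, v) = (-5, -7/2): K = -16/23409.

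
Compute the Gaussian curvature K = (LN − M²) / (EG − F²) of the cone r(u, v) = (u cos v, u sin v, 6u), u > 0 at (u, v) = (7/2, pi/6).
K = 0

Coefficients of the first fundamental form: E = 37, F = 0, G = u^2.
Coefficients of the second fundamental form: L = 0, M = 0, N = 6*sqrt(37)*u^2/(37*Abs(u)).
Assemble K = (LN − M²)/(EG − F²) = 0. At (u, v) = (7/2, pi/6): K = 0.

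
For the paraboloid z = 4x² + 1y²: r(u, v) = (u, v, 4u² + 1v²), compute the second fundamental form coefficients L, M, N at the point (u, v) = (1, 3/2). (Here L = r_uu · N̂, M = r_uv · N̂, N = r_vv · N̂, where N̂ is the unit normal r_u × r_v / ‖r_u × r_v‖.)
L = 4*sqrt(74)/37;  M = 0;  N = sqrt(74)/37

Compute the unit normal N̂(u, v) = (-8*u/sqrt(64*u^2 + 4*v^2 + 1), -2*v/sqrt(64*u^2 + 4*v^2 + 1), 1/sqrt(64*u^2 + 4*v^2 + 1)), and the second partials r_uu, r_uv, r_vv. Take dot products:
  L(u, v) = r_uu · N̂ = 8/sqrt(64*u^2 + 4*v^2 + 1),
  M(u, v) = r_uv · N̂ = 0,
  N(u, v) = r_vv · N̂ = 2/sqrt(64*u^2 + 4*v^2 + 1).
Evaluating at (u, v) = (1, 3/2):
  L = 4*sqrt(74)/37, M = 0, N = sqrt(74)/37.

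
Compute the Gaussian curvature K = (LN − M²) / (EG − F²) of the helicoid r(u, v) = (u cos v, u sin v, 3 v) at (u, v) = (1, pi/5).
K = -9/100

Coefficients of the first fundamental form: E = 1, F = 0, G = u^2 + 9.
Coefficients of the second fundamental form: L = 0, M = -3/sqrt(u^2 + 9), N = 0.
Assemble K = (LN − M²)/(EG − F²) = -9/(u^2 + 9)^2. At (u, v) = (1, pi/5): K = -9/100.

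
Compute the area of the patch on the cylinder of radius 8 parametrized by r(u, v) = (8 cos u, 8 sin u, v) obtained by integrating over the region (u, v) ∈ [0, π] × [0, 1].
Area = 8*pi

Area = ∫∫ √(EG − F²) du dv with √(EG − F²) = 8. Integrating over [0, π] × [0, 1] gives 8*pi.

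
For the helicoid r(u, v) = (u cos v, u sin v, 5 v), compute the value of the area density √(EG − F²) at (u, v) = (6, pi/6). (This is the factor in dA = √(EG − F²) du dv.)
√(EG − F²)|_{(6, pi/6)} = sqrt(61)

E = 1, F = 0, G = u^2 + 25, so EG − F² = u^2 + 25. Taking the positive square root: √(EG − F²) = sqrt(u^2 + 25). At (u, v) = (6, pi/6): sqrt(61).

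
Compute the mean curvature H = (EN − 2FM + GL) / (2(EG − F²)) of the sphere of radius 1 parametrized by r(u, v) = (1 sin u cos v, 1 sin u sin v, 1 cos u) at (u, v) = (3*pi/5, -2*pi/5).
H = -1

With E = 1, F = 0, G = sin(u)^2, L = -sin(u)/Abs(sin(u)), M = 0, N = -sin(u)^3/Abs(sin(u)), assemble
  H = (EN − 2FM + GL) / (2(EG − F²)) = -sin(u)/Abs(sin(u)).
At (u, v) = (3*pi/5, -2*pi/5): H = -1.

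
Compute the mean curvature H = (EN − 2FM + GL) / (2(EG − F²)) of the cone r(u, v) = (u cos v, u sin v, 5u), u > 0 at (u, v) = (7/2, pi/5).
H = 5*sqrt(26)/182

With E = 26, F = 0, G = u^2, L = 0, M = 0, N = 5*sqrt(26)*u^2/(26*Abs(u)), assemble
  H = (EN − 2FM + GL) / (2(EG − F²)) = 5*sqrt(26)/(52*Abs(u)).
At (u, v) = (7/2, pi/5): H = 5*sqrt(26)/182.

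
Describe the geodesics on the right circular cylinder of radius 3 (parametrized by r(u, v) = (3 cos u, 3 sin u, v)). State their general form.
The cylinder is flat (K = 0) and locally isometric to the plane via the development (u, v) ↦ (3 u, v). Geodesics are the pre-images of straight lines: circles (v constant), vertical lines (u constant), and helices (v = c · u + d) for constants c, d.

A right cylinder has E = 3², F = 0, G = 1, so EG − F² = 3², and L = −3, M = N = 0, giving K = (LN − M²)/(EG − F²) = 0 everywhere. A flat surface is locally isometric to the Euclidean plane via the map (u, v) ↦ (3 u, v). Straight lines in the (x̃, ỹ) plane pull back to: (a) horizontal circles (v = const), (b) vertical generators (u = const), and (c) helices (3 u tan θ = v, i.e. v = c · u + d).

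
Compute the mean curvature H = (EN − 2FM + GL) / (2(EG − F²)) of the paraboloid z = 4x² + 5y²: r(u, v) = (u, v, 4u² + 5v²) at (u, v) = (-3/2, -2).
H = 2329*sqrt(545)/297025

With E = 64*u^2 + 1, F = 80*u*v, G = 100*v^2 + 1, L = 8/sqrt(64*u^2 + 100*v^2 + 1), M = 0, N = 10/sqrt(64*u^2 + 100*v^2 + 1), assemble
  H = (EN − 2FM + GL) / (2(EG − F²)) = (320*u^2 + 400*v^2 + 9)/(64*u^2 + 100*v^2 + 1)^(3/2).
At (u, v) = (-3/2, -2): H = 2329*sqrt(545)/297025.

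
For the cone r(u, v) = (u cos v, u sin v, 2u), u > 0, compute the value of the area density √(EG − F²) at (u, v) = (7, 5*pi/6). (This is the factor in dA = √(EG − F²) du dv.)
√(EG − F²)|_{(7, 5*pi/6)} = 7*sqrt(5)

E = 5, F = 0, G = u^2, so EG − F² = 5*u^2. Taking the positive square root: √(EG − F²) = sqrt(5)*Abs(u). At (u, v) = (7, 5*pi/6): 7*sqrt(5).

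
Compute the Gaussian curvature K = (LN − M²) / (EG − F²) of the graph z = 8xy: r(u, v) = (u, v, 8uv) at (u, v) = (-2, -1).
K = -64/103041

Coefficients of the first fundamental form: E = 64*v^2 + 1, F = 64*u*v, G = 64*u^2 + 1.
Coefficients of the second fundamental form: L = 0, M = 8/sqrt(64*u^2 + 64*v^2 + 1), N = 0.
Assemble K = (LN − M²)/(EG − F²) = -64/(4096*u^4 + 8192*u^2*v^2 + 128*u^2 + 4096*v^4 + 128*v^2 + 1). At (u, v) = (-2, -1): K = -64/103041.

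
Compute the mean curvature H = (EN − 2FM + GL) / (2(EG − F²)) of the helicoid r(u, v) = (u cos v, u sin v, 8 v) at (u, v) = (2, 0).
H = 0

With E = 1, F = 0, G = u^2 + 64, L = 0, M = -8/sqrt(u^2 + 64), N = 0, assemble
  H = (EN − 2FM + GL) / (2(EG − F²)) = 0.
At (u, v) = (2, 0): H = 0.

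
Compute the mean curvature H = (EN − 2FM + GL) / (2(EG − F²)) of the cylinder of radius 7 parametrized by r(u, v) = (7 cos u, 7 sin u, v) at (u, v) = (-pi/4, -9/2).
H = -1/14

With E = 49, F = 0, G = 1, L = -7, M = 0, N = 0, assemble
  H = (EN − 2FM + GL) / (2(EG − F²)) = -1/14.
At (u, v) = (-pi/4, -9/2): H = -1/14.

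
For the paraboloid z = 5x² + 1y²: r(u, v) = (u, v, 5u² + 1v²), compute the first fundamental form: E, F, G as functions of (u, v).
E = 100*u^2 + 1;  F = 20*u*v;  G = 4*v^2 + 1

Compute partials: r_u = (1, 0, 10*u), r_v = (0, 1, 2*v). Then
  E = r_u · r_u = 100*u^2 + 1,
  F = r_u · r_v = 20*u*v,
  G = r_v · r_v = 4*v^2 + 1.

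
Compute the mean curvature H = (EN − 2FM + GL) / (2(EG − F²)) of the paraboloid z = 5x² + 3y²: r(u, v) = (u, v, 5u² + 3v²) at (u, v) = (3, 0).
H = 2708*sqrt(901)/811801

With E = 100*u^2 + 1, F = 60*u*v, G = 36*v^2 + 1, L = 10/sqrt(100*u^2 + 36*v^2 + 1), M = 0, N = 6/sqrt(100*u^2 + 36*v^2 + 1), assemble
  H = (EN − 2FM + GL) / (2(EG − F²)) = 4*(75*u^2 + 45*v^2 + 2)/(100*u^2 + 36*v^2 + 1)^(3/2).
At (u, v) = (3, 0): H = 2708*sqrt(901)/811801.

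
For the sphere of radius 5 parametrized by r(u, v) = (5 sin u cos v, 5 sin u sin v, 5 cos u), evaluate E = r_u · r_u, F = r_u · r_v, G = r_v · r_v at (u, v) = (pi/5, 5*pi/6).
E = 25;  F = 0;  G = 125/8 - 25*sqrt(5)/8

Partials: r_u = (5*cos(u)*cos(v), 5*sin(v)*cos(u), -5*sin(u)), r_v = (-5*sin(u)*sin(v), 5*sin(u)*cos(v), 0). As functions of (u, v):
  E = r_u · r_u = 25,
  F = r_u · r_v = 0,
  G = r_v · r_v = 25*sin(u)^2.
Evaluating at (u, v) = (pi/5, 5*pi/6): E = 25, F = 0, G = 125/8 - 25*sqrt(5)/8.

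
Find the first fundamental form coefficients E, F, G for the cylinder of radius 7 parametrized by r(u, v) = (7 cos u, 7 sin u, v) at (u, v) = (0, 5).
E = 49;  F = 0;  G = 1

Partials: r_u = (-7*sin(u), 7*cos(u), 0), r_v = (0, 0, 1). As functions of (u, v):
  E = r_u · r_u = 49,
  F = r_u · r_v = 0,
  G = r_v · r_v = 1.
Evaluating at (u, v) = (0, 5): E = 49, F = 0, G = 1.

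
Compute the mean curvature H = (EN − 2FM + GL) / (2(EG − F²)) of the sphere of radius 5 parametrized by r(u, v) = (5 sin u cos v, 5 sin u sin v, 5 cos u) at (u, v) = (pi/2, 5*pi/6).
H = -1/5

With E = 25, F = 0, G = 25*sin(u)^2, L = -5*sin(u)/Abs(sin(u)), M = 0, N = -5*sin(u)^3/Abs(sin(u)), assemble
  H = (EN − 2FM + GL) / (2(EG − F²)) = -sin(u)/(5*Abs(sin(u))).
At (u, v) = (pi/2, 5*pi/6): H = -1/5.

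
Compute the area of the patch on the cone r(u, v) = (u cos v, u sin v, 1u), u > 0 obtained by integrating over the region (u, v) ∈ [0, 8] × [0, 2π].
Area = 64*sqrt(2)*pi

Area = ∫∫ √(EG − F²) du dv with √(EG − F²) = sqrt(2)*Abs(u). Integrating over [0, 8] × [0, 2π] gives 64*sqrt(2)*pi.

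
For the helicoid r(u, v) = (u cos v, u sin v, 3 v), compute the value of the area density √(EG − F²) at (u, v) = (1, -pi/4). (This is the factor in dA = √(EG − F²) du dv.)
√(EG − F²)|_{(1, -pi/4)} = sqrt(10)

E = 1, F = 0, G = u^2 + 9, so EG − F² = u^2 + 9. Taking the positive square root: √(EG − F²) = sqrt(u^2 + 9). At (u, v) = (1, -pi/4): sqrt(10).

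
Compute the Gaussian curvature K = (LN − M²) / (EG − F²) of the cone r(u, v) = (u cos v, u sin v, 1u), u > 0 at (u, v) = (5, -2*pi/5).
K = 0

Coefficients of the first fundamental form: E = 2, F = 0, G = u^2.
Coefficients of the second fundamental form: L = 0, M = 0, N = sqrt(2)*u^2/(2*Abs(u)).
Assemble K = (LN − M²)/(EG − F²) = 0. At (u, v) = (5, -2*pi/5): K = 0.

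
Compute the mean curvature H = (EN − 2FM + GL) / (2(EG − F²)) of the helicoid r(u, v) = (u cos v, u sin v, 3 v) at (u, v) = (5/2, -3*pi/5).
H = 0

With E = 1, F = 0, G = u^2 + 9, L = 0, M = -3/sqrt(u^2 + 9), N = 0, assemble
  H = (EN − 2FM + GL) / (2(EG − F²)) = 0.
At (u, v) = (5/2, -3*pi/5): H = 0.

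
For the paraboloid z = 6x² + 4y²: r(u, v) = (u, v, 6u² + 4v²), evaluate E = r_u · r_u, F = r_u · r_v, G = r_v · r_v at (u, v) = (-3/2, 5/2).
E = 325;  F = -360;  G = 401

Partials: r_u = (1, 0, 12*u), r_v = (0, 1, 8*v). As functions of (u, v):
  E = r_u · r_u = 144*u^2 + 1,
  F = r_u · r_v = 96*u*v,
  G = r_v · r_v = 64*v^2 + 1.
Evaluating at (u, v) = (-3/2, 5/2): E = 325, F = -360, G = 401.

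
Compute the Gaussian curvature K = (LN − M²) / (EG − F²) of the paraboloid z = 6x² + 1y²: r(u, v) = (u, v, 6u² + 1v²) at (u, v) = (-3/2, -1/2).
K = 6/26569

Coefficients of the first fundamental form: E = 144*u^2 + 1, F = 24*u*v, G = 4*v^2 + 1.
Coefficients of the second fundamental form: L = 12/sqrt(144*u^2 + 4*v^2 + 1), M = 0, N = 2/sqrt(144*u^2 + 4*v^2 + 1).
Assemble K = (LN − M²)/(EG − F²) = 24/(20736*u^4 + 1152*u^2*v^2 + 288*u^2 + 16*v^4 + 8*v^2 + 1). At (u, v) = (-3/2, -1/2): K = 6/26569.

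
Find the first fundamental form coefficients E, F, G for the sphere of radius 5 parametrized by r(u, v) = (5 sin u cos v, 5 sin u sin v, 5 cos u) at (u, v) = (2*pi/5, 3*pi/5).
E = 25;  F = 0;  G = 25*sqrt(5)/8 + 125/8

Partials: r_u = (5*cos(u)*cos(v), 5*sin(v)*cos(u), -5*sin(u)), r_v = (-5*sin(u)*sin(v), 5*sin(u)*cos(v), 0). As functions of (u, v):
  E = r_u · r_u = 25,
  F = r_u · r_v = 0,
  G = r_v · r_v = 25*sin(u)^2.
Evaluating at (u, v) = (2*pi/5, 3*pi/5): E = 25, F = 0, G = 25*sqrt(5)/8 + 125/8.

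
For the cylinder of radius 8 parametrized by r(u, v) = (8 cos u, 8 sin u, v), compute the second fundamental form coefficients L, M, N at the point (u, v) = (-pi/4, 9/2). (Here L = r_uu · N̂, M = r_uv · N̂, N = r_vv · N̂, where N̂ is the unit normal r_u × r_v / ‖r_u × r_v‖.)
L = -8;  M = 0;  N = 0

Compute the unit normal N̂(u, v) = (cos(u), sin(u), 0), and the second partials r_uu, r_uv, r_vv. Take dot products:
  L(u, v) = r_uu · N̂ = -8,
  M(u, v) = r_uv · N̂ = 0,
  N(u, v) = r_vv · N̂ = 0.
Evaluating at (u, v) = (-pi/4, 9/2):
  L = -8, M = 0, N = 0.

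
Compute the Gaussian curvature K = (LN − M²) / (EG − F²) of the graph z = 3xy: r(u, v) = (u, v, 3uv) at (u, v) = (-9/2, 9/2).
K = -36/534361

Coefficients of the first fundamental form: E = 9*v^2 + 1, F = 9*u*v, G = 9*u^2 + 1.
Coefficients of the second fundamental form: L = 0, M = 3/sqrt(9*u^2 + 9*v^2 + 1), N = 0.
Assemble K = (LN − M²)/(EG − F²) = -9/(81*u^4 + 162*u^2*v^2 + 18*u^2 + 81*v^4 + 18*v^2 + 1). At (u, v) = (-9/2, 9/2): K = -36/534361.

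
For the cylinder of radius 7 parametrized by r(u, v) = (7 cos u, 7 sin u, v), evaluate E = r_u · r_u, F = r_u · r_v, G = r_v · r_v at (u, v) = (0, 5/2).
E = 49;  F = 0;  G = 1

Partials: r_u = (-7*sin(u), 7*cos(u), 0), r_v = (0, 0, 1). As functions of (u, v):
  E = r_u · r_u = 49,
  F = r_u · r_v = 0,
  G = r_v · r_v = 1.
Evaluating at (u, v) = (0, 5/2): E = 49, F = 0, G = 1.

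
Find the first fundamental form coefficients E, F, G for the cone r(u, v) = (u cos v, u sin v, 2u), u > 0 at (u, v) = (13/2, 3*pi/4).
E = 5;  F = 0;  G = 169/4

Partials: r_u = (cos(v), sin(v), 2), r_v = (-u*sin(v), u*cos(v), 0). As functions of (u, v):
  E = r_u · r_u = 5,
  F = r_u · r_v = 0,
  G = r_v · r_v = u^2.
Evaluating at (u, v) = (13/2, 3*pi/4): E = 5, F = 0, G = 169/4.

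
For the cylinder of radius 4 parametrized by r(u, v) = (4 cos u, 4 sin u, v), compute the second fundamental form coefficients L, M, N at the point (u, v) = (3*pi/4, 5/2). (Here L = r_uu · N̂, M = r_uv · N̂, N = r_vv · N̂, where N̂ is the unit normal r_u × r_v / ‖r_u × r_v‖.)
L = -4;  M = 0;  N = 0

Compute the unit normal N̂(u, v) = (cos(u), sin(u), 0), and the second partials r_uu, r_uv, r_vv. Take dot products:
  L(u, v) = r_uu · N̂ = -4,
  M(u, v) = r_uv · N̂ = 0,
  N(u, v) = r_vv · N̂ = 0.
Evaluating at (u, v) = (3*pi/4, 5/2):
  L = -4, M = 0, N = 0.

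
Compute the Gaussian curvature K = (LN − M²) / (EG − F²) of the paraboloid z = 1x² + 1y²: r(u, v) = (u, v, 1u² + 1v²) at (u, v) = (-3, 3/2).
K = 1/529

Coefficients of the first fundamental form: E = 4*u^2 + 1, F = 4*u*v, G = 4*v^2 + 1.
Coefficients of the second fundamental form: L = 2/sqrt(4*u^2 + 4*v^2 + 1), M = 0, N = 2/sqrt(4*u^2 + 4*v^2 + 1).
Assemble K = (LN − M²)/(EG − F²) = 4/(16*u^4 + 32*u^2*v^2 + 8*u^2 + 16*v^4 + 8*v^2 + 1). At (u, v) = (-3, 3/2): K = 1/529.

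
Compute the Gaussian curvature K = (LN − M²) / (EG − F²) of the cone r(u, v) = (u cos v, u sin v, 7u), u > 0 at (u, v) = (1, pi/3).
K = 0

Coefficients of the first fundamental form: E = 50, F = 0, G = u^2.
Coefficients of the second fundamental form: L = 0, M = 0, N = 7*sqrt(2)*u^2/(10*Abs(u)).
Assemble K = (LN − M²)/(EG − F²) = 0. At (u, v) = (1, pi/3): K = 0.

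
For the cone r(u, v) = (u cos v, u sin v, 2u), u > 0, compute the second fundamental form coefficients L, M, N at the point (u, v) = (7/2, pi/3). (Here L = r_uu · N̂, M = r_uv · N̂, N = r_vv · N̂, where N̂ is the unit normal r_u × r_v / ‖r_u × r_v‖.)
L = 0;  M = 0;  N = 7*sqrt(5)/5

Compute the unit normal N̂(u, v) = (-2*sqrt(5)*u*cos(v)/(5*Abs(u)), -2*sqrt(5)*u*sin(v)/(5*Abs(u)), sqrt(5)*u/(5*Abs(u))), and the second partials r_uu, r_uv, r_vv. Take dot products:
  L(u, v) = r_uu · N̂ = 0,
  M(u, v) = r_uv · N̂ = 0,
  N(u, v) = r_vv · N̂ = 2*sqrt(5)*u^2/(5*Abs(u)).
Evaluating at (u, v) = (7/2, pi/3):
  L = 0, M = 0, N = 7*sqrt(5)/5.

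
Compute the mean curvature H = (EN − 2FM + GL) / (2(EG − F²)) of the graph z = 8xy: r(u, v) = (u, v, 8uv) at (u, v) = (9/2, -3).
H = 6912*sqrt(1873)/3508129

With E = 64*v^2 + 1, F = 64*u*v, G = 64*u^2 + 1, L = 0, M = 8/sqrt(64*u^2 + 64*v^2 + 1), N = 0, assemble
  H = (EN − 2FM + GL) / (2(EG − F²)) = -512*u*v/(64*u^2 + 64*v^2 + 1)^(3/2).
At (u, v) = (9/2, -3): H = 6912*sqrt(1873)/3508129.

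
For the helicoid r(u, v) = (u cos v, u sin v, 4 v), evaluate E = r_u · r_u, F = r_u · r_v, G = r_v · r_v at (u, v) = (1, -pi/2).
E = 1;  F = 0;  G = 17

Partials: r_u = (cos(v), sin(v), 0), r_v = (-u*sin(v), u*cos(v), 4). As functions of (u, v):
  E = r_u · r_u = 1,
  F = r_u · r_v = 0,
  G = r_v · r_v = u^2 + 16.
Evaluating at (u, v) = (1, -pi/2): E = 1, F = 0, G = 17.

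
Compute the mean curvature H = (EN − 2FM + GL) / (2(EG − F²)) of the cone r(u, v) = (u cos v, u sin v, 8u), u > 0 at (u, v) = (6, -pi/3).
H = 2*sqrt(65)/195

With E = 65, F = 0, G = u^2, L = 0, M = 0, N = 8*sqrt(65)*u^2/(65*Abs(u)), assemble
  H = (EN − 2FM + GL) / (2(EG − F²)) = 4*sqrt(65)/(65*Abs(u)).
At (u, v) = (6, -pi/3): H = 2*sqrt(65)/195.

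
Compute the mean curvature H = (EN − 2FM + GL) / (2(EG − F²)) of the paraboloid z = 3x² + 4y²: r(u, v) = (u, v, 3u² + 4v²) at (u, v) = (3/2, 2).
H = 1099*sqrt(2)/8788

With E = 36*u^2 + 1, F = 48*u*v, G = 64*v^2 + 1, L = 6/sqrt(36*u^2 + 64*v^2 + 1), M = 0, N = 8/sqrt(36*u^2 + 64*v^2 + 1), assemble
  H = (EN − 2FM + GL) / (2(EG − F²)) = (144*u^2 + 192*v^2 + 7)/(36*u^2 + 64*v^2 + 1)^(3/2).
At (u, v) = (3/2, 2): H = 1099*sqrt(2)/8788.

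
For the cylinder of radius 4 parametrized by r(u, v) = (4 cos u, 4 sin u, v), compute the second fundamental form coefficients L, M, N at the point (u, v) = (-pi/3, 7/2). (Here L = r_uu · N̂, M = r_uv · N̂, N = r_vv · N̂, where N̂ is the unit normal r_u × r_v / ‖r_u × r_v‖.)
L = -4;  M = 0;  N = 0

Compute the unit normal N̂(u, v) = (cos(u), sin(u), 0), and the second partials r_uu, r_uv, r_vv. Take dot products:
  L(u, v) = r_uu · N̂ = -4,
  M(u, v) = r_uv · N̂ = 0,
  N(u, v) = r_vv · N̂ = 0.
Evaluating at (u, v) = (-pi/3, 7/2):
  L = -4, M = 0, N = 0.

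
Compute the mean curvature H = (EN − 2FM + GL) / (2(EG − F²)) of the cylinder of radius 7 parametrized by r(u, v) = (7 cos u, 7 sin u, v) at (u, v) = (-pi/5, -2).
H = -1/14

With E = 49, F = 0, G = 1, L = -7, M = 0, N = 0, assemble
  H = (EN − 2FM + GL) / (2(EG − F²)) = -1/14.
At (u, v) = (-pi/5, -2): H = -1/14.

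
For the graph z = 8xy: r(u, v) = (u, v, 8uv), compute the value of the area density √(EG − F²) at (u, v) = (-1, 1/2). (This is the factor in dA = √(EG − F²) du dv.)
√(EG − F²)|_{(-1, 1/2)} = 9

E = 64*v^2 + 1, F = 64*u*v, G = 64*u^2 + 1, so EG − F² = 64*u^2 + 64*v^2 + 1. Taking the positive square root: √(EG − F²) = sqrt(64*u^2 + 64*v^2 + 1). At (u, v) = (-1, 1/2): 9.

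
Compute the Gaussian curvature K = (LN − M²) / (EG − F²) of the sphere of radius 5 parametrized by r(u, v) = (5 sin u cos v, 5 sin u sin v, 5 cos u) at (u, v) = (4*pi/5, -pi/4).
K = 1/25

Coefficients of the first fundamental form: E = 25, F = 0, G = 25*sin(u)^2.
Coefficients of the second fundamental form: L = -5*sin(u)/Abs(sin(u)), M = 0, N = -5*sin(u)^3/Abs(sin(u)).
Assemble K = (LN − M²)/(EG − F²) = 1/25. At (u, v) = (4*pi/5, -pi/4): K = 1/25.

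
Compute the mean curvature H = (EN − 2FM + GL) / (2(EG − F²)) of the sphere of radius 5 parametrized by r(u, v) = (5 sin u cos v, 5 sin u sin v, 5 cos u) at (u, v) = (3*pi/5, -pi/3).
H = -1/5

With E = 25, F = 0, G = 25*sin(u)^2, L = -5*sin(u)/Abs(sin(u)), M = 0, N = -5*sin(u)^3/Abs(sin(u)), assemble
  H = (EN − 2FM + GL) / (2(EG − F²)) = -sin(u)/(5*Abs(sin(u))).
At (u, v) = (3*pi/5, -pi/3): H = -1/5.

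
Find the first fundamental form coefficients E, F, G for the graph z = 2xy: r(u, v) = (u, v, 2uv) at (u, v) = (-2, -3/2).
E = 10;  F = 12;  G = 17

Partials: r_u = (1, 0, 2*v), r_v = (0, 1, 2*u). As functions of (u, v):
  E = r_u · r_u = 4*v^2 + 1,
  F = r_u · r_v = 4*u*v,
  G = r_v · r_v = 4*u^2 + 1.
Evaluating at (u, v) = (-2, -3/2): E = 10, F = 12, G = 17.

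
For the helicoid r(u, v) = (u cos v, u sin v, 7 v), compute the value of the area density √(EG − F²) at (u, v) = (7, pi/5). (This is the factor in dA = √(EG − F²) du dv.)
√(EG − F²)|_{(7, pi/5)} = 7*sqrt(2)

E = 1, F = 0, G = u^2 + 49, so EG − F² = u^2 + 49. Taking the positive square root: √(EG − F²) = sqrt(u^2 + 49). At (u, v) = (7, pi/5): 7*sqrt(2).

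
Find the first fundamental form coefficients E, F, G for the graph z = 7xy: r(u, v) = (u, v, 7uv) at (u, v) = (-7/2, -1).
E = 50;  F = 343/2;  G = 2405/4

Partials: r_u = (1, 0, 7*v), r_v = (0, 1, 7*u). As functions of (u, v):
  E = r_u · r_u = 49*v^2 + 1,
  F = r_u · r_v = 49*u*v,
  G = r_v · r_v = 49*u^2 + 1.
Evaluating at (u, v) = (-7/2, -1): E = 50, F = 343/2, G = 2405/4.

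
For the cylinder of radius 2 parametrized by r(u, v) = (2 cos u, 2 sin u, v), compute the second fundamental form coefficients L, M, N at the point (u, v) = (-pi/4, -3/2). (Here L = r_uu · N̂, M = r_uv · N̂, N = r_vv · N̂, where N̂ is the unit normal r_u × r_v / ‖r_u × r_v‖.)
L = -2;  M = 0;  N = 0

Compute the unit normal N̂(u, v) = (cos(u), sin(u), 0), and the second partials r_uu, r_uv, r_vv. Take dot products:
  L(u, v) = r_uu · N̂ = -2,
  M(u, v) = r_uv · N̂ = 0,
  N(u, v) = r_vv · N̂ = 0.
Evaluating at (u, v) = (-pi/4, -3/2):
  L = -2, M = 0, N = 0.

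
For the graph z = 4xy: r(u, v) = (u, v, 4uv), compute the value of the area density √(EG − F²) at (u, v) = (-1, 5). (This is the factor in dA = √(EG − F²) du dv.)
√(EG − F²)|_{(-1, 5)} = sqrt(417)

E = 16*v^2 + 1, F = 16*u*v, G = 16*u^2 + 1, so EG − F² = 16*u^2 + 16*v^2 + 1. Taking the positive square root: √(EG − F²) = sqrt(16*u^2 + 16*v^2 + 1). At (u, v) = (-1, 5): sqrt(417).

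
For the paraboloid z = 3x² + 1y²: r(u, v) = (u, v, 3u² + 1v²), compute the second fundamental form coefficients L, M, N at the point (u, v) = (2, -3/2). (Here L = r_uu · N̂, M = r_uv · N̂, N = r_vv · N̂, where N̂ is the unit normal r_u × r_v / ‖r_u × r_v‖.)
L = 3*sqrt(154)/77;  M = 0;  N = sqrt(154)/77

Compute the unit normal N̂(u, v) = (-6*u/sqrt(36*u^2 + 4*v^2 + 1), -2*v/sqrt(36*u^2 + 4*v^2 + 1), 1/sqrt(36*u^2 + 4*v^2 + 1)), and the second partials r_uu, r_uv, r_vv. Take dot products:
  L(u, v) = r_uu · N̂ = 6/sqrt(36*u^2 + 4*v^2 + 1),
  M(u, v) = r_uv · N̂ = 0,
  N(u, v) = r_vv · N̂ = 2/sqrt(36*u^2 + 4*v^2 + 1).
Evaluating at (u, v) = (2, -3/2):
  L = 3*sqrt(154)/77, M = 0, N = sqrt(154)/77.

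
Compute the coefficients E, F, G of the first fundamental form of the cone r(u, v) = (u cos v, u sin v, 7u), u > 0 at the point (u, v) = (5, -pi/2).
E = 50;  F = 0;  G = 25

Partials: r_u = (cos(v), sin(v), 7), r_v = (-u*sin(v), u*cos(v), 0). As functions of (u, v):
  E = r_u · r_u = 50,
  F = r_u · r_v = 0,
  G = r_v · r_v = u^2.
Evaluating at (u, v) = (5, -pi/2): E = 50, F = 0, G = 25.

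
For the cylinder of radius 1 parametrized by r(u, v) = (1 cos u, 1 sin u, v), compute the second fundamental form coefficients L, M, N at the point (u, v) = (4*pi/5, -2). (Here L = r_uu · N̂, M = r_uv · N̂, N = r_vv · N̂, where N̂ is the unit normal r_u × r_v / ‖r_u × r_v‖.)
L = -1;  M = 0;  N = 0

Compute the unit normal N̂(u, v) = (cos(u), sin(u), 0), and the second partials r_uu, r_uv, r_vv. Take dot products:
  L(u, v) = r_uu · N̂ = -1,
  M(u, v) = r_uv · N̂ = 0,
  N(u, v) = r_vv · N̂ = 0.
Evaluating at (u, v) = (4*pi/5, -2):
  L = -1, M = 0, N = 0.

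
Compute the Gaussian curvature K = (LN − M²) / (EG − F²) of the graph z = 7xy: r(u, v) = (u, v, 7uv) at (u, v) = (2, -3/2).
K = -784/1510441

Coefficients of the first fundamental form: E = 49*v^2 + 1, F = 49*u*v, G = 49*u^2 + 1.
Coefficients of the second fundamental form: L = 0, M = 7/sqrt(49*u^2 + 49*v^2 + 1), N = 0.
Assemble K = (LN − M²)/(EG − F²) = -49/(2401*u^4 + 4802*u^2*v^2 + 98*u^2 + 2401*v^4 + 98*v^2 + 1). At (u, v) = (2, -3/2): K = -784/1510441.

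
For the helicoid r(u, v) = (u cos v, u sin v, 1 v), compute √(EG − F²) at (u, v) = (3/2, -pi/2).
√(EG − F²)|_{(3/2, -pi/2)} = sqrt(13)/2

E = 1, F = 0, G = u^2 + 1; EG − F² = u^2 + 1; √(EG − F²) = sqrt(u^2 + 1). At the given point: sqrt(13)/2.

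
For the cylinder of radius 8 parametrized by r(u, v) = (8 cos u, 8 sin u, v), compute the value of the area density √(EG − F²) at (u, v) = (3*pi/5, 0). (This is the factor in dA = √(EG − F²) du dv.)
√(EG − F²)|_{(3*pi/5, 0)} = 8

E = 64, F = 0, G = 1, so EG − F² = 64. Taking the positive square root: √(EG − F²) = 8. At (u, v) = (3*pi/5, 0): 8.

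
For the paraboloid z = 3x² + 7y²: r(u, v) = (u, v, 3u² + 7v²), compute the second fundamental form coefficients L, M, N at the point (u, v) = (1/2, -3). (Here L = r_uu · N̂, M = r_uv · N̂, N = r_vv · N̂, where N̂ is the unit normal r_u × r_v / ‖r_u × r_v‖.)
L = 3*sqrt(1774)/887;  M = 0;  N = 7*sqrt(1774)/887

Compute the unit normal N̂(u, v) = (-6*u/sqrt(36*u^2 + 196*v^2 + 1), -14*v/sqrt(36*u^2 + 196*v^2 + 1), 1/sqrt(36*u^2 + 196*v^2 + 1)), and the second partials r_uu, r_uv, r_vv. Take dot products:
  L(u, v) = r_uu · N̂ = 6/sqrt(36*u^2 + 196*v^2 + 1),
  M(u, v) = r_uv · N̂ = 0,
  N(u, v) = r_vv · N̂ = 14/sqrt(36*u^2 + 196*v^2 + 1).
Evaluating at (u, v) = (1/2, -3):
  L = 3*sqrt(1774)/887, M = 0, N = 7*sqrt(1774)/887.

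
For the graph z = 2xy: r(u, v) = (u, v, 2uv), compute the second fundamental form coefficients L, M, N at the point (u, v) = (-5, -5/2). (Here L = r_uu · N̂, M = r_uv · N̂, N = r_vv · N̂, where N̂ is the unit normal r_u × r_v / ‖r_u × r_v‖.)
L = 0;  M = sqrt(14)/21;  N = 0

Compute the unit normal N̂(u, v) = (-2*v/sqrt(4*u^2 + 4*v^2 + 1), -2*u/sqrt(4*u^2 + 4*v^2 + 1), 1/sqrt(4*u^2 + 4*v^2 + 1)), and the second partials r_uu, r_uv, r_vv. Take dot products:
  L(u, v) = r_uu · N̂ = 0,
  M(u, v) = r_uv · N̂ = 2/sqrt(4*u^2 + 4*v^2 + 1),
  N(u, v) = r_vv · N̂ = 0.
Evaluating at (u, v) = (-5, -5/2):
  L = 0, M = sqrt(14)/21, N = 0.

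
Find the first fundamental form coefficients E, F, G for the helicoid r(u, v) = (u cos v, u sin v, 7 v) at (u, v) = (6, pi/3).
E = 1;  F = 0;  G = 85

Partials: r_u = (cos(v), sin(v), 0), r_v = (-u*sin(v), u*cos(v), 7). As functions of (u, v):
  E = r_u · r_u = 1,
  F = r_u · r_v = 0,
  G = r_v · r_v = u^2 + 49.
Evaluating at (u, v) = (6, pi/3): E = 1, F = 0, G = 85.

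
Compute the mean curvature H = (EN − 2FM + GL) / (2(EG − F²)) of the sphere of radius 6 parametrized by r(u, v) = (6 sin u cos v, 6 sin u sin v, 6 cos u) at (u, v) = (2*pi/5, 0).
H = -1/6

With E = 36, F = 0, G = 36*sin(u)^2, L = -6*sin(u)/Abs(sin(u)), M = 0, N = -6*sin(u)^3/Abs(sin(u)), assemble
  H = (EN − 2FM + GL) / (2(EG − F²)) = -sin(u)/(6*Abs(sin(u))).
At (u, v) = (2*pi/5, 0): H = -1/6.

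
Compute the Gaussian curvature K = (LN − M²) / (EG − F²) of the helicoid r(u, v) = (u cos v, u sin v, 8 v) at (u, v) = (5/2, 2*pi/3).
K = -1024/78961

Coefficients of the first fundamental form: E = 1, F = 0, G = u^2 + 64.
Coefficients of the second fundamental form: L = 0, M = -8/sqrt(u^2 + 64), N = 0.
Assemble K = (LN − M²)/(EG − F²) = -64/(u^2 + 64)^2. At (u, v) = (5/2, 2*pi/3): K = -1024/78961.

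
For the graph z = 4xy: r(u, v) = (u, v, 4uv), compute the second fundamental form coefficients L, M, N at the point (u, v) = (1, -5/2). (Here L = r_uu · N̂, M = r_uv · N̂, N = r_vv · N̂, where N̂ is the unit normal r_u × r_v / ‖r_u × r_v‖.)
L = 0;  M = 4*sqrt(13)/39;  N = 0

Compute the unit normal N̂(u, v) = (-4*v/sqrt(16*u^2 + 16*v^2 + 1), -4*u/sqrt(16*u^2 + 16*v^2 + 1), 1/sqrt(16*u^2 + 16*v^2 + 1)), and the second partials r_uu, r_uv, r_vv. Take dot products:
  L(u, v) = r_uu · N̂ = 0,
  M(u, v) = r_uv · N̂ = 4/sqrt(16*u^2 + 16*v^2 + 1),
  N(u, v) = r_vv · N̂ = 0.
Evaluating at (u, v) = (1, -5/2):
  L = 0, M = 4*sqrt(13)/39, N = 0.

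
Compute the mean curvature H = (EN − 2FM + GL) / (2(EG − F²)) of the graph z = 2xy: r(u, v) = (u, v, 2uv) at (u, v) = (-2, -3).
H = -48*sqrt(53)/2809

With E = 4*v^2 + 1, F = 4*u*v, G = 4*u^2 + 1, L = 0, M = 2/sqrt(4*u^2 + 4*v^2 + 1), N = 0, assemble
  H = (EN − 2FM + GL) / (2(EG − F²)) = -8*u*v/(4*u^2 + 4*v^2 + 1)^(3/2).
At (u, v) = (-2, -3): H = -48*sqrt(53)/2809.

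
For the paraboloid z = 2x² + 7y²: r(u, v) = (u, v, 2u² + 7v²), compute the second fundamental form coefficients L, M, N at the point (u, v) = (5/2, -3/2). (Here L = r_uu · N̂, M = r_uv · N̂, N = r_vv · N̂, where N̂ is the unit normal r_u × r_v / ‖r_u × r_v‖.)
L = 2*sqrt(542)/271;  M = 0;  N = 7*sqrt(542)/271

Compute the unit normal N̂(u, v) = (-4*u/sqrt(16*u^2 + 196*v^2 + 1), -14*v/sqrt(16*u^2 + 196*v^2 + 1), 1/sqrt(16*u^2 + 196*v^2 + 1)), and the second partials r_uu, r_uv, r_vv. Take dot products:
  L(u, v) = r_uu · N̂ = 4/sqrt(16*u^2 + 196*v^2 + 1),
  M(u, v) = r_uv · N̂ = 0,
  N(u, v) = r_vv · N̂ = 14/sqrt(16*u^2 + 196*v^2 + 1).
Evaluating at (u, v) = (5/2, -3/2):
  L = 2*sqrt(542)/271, M = 0, N = 7*sqrt(542)/271.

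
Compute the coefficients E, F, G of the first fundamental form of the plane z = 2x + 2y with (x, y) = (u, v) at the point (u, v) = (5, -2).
E = 5;  F = 4;  G = 5

Partials: r_u = (1, 0, 2), r_v = (0, 1, 2). As functions of (u, v):
  E = r_u · r_u = 5,
  F = r_u · r_v = 4,
  G = r_v · r_v = 5.
Evaluating at (u, v) = (5, -2): E = 5, F = 4, G = 5.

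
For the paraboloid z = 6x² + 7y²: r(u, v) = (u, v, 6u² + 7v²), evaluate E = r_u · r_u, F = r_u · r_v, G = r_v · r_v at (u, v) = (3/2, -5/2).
E = 325;  F = -630;  G = 1226

Partials: r_u = (1, 0, 12*u), r_v = (0, 1, 14*v). As functions of (u, v):
  E = r_u · r_u = 144*u^2 + 1,
  F = r_u · r_v = 168*u*v,
  G = r_v · r_v = 196*v^2 + 1.
Evaluating at (u, v) = (3/2, -5/2): E = 325, F = -630, G = 1226.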